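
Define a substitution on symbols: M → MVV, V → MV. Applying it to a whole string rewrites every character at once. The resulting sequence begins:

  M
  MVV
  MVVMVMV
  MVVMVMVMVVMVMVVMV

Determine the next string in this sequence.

Rewriting the 17 symbols of MVVMVMVMVVMVMVVMV one by one yields MVV MV MV MVV MV MVV MV MVV MV MV MVV MV MVV MV MV MVV MV; concatenated:

MVVMVMVMVVMVMVVMVMVVMVMVMVVMVMVVMVMVMVVMV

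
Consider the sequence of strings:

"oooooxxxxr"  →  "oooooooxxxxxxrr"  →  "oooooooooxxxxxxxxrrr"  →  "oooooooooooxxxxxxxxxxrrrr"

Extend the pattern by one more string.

oooooooooooooxxxxxxxxxxxxrrrrr

Reading off run lengths: o runs 5, 7, 9, 11; x runs 4, 6, 8, 10; r runs 1, 2, 3, 4 — each is linear in n, where the shown terms are n = 2, 3, 4, 5.
For the next term, n = 6, so the run lengths are 13, 12, 5.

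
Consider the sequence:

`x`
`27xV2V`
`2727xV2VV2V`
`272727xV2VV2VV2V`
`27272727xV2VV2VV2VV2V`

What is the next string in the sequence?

s(k+1) = 27·s(k)·V2V, so each term gains 27 as a prefix and V2V as a suffix.
One more step from 27272727xV2VV2VV2VV2V gives the answer.

2727272727xV2VV2VV2VV2VV2V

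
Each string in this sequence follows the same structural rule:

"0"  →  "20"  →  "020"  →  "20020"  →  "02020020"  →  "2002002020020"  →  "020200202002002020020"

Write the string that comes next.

From term 3 onward, concatenate the second-to-last term with the last: 0·20 = 020, 20·020 = 20020, …
The next term joins 2002002020020 and 020200202002002020020.

2002002020020020200202002002020020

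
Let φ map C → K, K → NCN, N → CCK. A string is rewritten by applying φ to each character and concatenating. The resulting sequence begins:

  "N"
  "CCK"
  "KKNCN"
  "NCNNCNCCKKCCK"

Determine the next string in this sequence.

CCKKCCKCCKKCCKKKNCNNCNKKNCN

Applying the rule to each of the 13 symbols of NCNNCNCCKKCCK gives the pieces CCK K CCK CCK K CCK K K NCN NCN K K NCN, which concatenate to the answer.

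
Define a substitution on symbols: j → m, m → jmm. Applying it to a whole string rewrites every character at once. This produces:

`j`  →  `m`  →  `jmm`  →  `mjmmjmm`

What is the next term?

Expanding mjmmjmm: m→jmm, j→m, m→jmm, m→jmm, j→m, m→jmm, m→jmm. Concatenated: jmm m jmm jmm m jmm jmm.

jmmmjmmjmmmjmmjmm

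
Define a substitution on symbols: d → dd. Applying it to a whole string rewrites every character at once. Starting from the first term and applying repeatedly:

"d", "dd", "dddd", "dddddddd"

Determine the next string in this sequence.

dddddddddddddddd

Apply φ to dddddddd symbol by symbol: d→dd, d→dd, d→dd, d→dd, d→dd, d→dd, d→dd, d→dd; joined: dd dd dd dd dd dd dd dd.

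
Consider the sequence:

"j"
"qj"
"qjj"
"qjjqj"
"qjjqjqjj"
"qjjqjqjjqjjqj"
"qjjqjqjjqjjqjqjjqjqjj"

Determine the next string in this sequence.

qjjqjqjjqjjqjqjjqjqjjqjjqjqjjqjjqj

From term 3 onward, concatenate the last term with the second-to-last: qj·j = qjj, qjj·qj = qjjqj, …
The next term joins qjjqjqjjqjjqjqjjqjqjj and qjjqjqjjqjjqj.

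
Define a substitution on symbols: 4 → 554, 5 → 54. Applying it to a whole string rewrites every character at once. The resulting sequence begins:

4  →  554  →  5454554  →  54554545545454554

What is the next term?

54554545455454554545455454554545545454554

φ(54554545545454554) expands symbol-by-symbol to 54 554 54 54 554 54 554 54 54 554 54 554 54 554 54 54 554; joining the 17 pieces gives the next term.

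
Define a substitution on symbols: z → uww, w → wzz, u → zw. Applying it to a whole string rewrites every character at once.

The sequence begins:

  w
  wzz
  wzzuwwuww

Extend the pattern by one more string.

wzzuwwuwwzwwzzwzzzwwzzwzz

Apply φ to wzzuwwuww symbol by symbol: w→wzz, z→uww, z→uww, u→zw, w→wzz, w→wzz, u→zw, w→wzz, w→wzz; joined: wzz uww uww zw wzz wzz zw wzz wzz.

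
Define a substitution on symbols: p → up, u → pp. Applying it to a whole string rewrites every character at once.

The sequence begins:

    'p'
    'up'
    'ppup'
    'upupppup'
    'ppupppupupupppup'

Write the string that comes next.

Rewriting the 16 symbols of ppupppupupupppup one by one yields up up pp up up up pp up pp up pp up up up pp up; concatenated:

upupppupupupppupppupppupupupppup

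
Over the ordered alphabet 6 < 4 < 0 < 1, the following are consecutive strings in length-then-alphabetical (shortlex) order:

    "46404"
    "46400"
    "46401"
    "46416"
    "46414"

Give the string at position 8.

Continuing the enumeration 3 steps past 46414: 46414 → 46410 → 46411 → (answer).

46066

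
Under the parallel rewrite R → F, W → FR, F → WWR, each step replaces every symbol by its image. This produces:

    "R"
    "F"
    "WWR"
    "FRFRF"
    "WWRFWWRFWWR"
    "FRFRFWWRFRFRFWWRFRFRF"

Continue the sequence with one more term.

Applying the rule to each of the 21 symbols of FRFRFWWRFRFRFWWRFRFRF gives the pieces WWR F WWR F WWR FR FR F WWR F WWR F WWR FR FR F WWR F WWR F WWR, which concatenate to the answer.

WWRFWWRFWWRFRFRFWWRFWWRFWWRFRFRFWWRFWWRFWWR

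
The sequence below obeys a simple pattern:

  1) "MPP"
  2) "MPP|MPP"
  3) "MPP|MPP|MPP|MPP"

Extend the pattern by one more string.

s(k+1) = s(k)·|·s(k) — each term doubles the last with '|' between the halves.
Doubling MPP|MPP|MPP|MPP with '|' between the halves:

MPP|MPP|MPP|MPP|MPP|MPP|MPP|MPP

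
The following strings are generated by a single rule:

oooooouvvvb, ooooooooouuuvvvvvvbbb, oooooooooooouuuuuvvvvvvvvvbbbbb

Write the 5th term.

Term n consists of 3n+3 o's, followed by 2n-1 u's, followed by 3n v's, followed by 2n-1 b's (n = 1, 2, …).
For term 5, n = 5, so the run lengths are 18, 9, 15, 9.

oooooooooooooooooouuuuuuuuuvvvvvvvvvvvvvvvbbbbbbbbb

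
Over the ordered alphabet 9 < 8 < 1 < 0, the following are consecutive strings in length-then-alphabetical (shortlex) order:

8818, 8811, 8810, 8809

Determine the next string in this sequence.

Find the rightmost character of 8809 below 0, bump it to the next letter, and reset everything to its right to 9.

8808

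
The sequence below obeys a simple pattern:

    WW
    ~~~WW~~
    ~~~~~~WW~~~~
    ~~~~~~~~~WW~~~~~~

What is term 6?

~~~~~~~~~~~~~~~WW~~~~~~~~~~

s(k+1) = ~~~·s(k)·~~, so each term gains ~~~ as a prefix and ~~ as a suffix.
From ~~~~~~~~~WW~~~~~~, 2 further steps: ~~~~~~~~~WW~~~~~~ → ~~~~~~~~~~~~WW~~~~~~~~ → (answer).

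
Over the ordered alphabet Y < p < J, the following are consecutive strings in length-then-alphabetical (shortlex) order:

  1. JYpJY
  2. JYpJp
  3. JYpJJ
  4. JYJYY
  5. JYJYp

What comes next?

JYJYJ

Find the rightmost character of JYJYp below J, bump it to the next letter, and reset everything to its right to Y.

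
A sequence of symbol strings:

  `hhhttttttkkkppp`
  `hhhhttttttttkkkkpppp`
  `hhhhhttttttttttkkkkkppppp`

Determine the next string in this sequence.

The n-th term is n h's then 2n t's then n k's then n p's, where the shown terms are n = 3, 4, 5.
For the next term, n = 6, so the run lengths are 6, 12, 6, 6.

hhhhhhttttttttttttkkkkkkpppppp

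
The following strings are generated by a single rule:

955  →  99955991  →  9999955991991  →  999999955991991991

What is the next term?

99999999955991991991991

Every step adds 99 to the front and 991 to the end of the previous string.
So the next term is 99·999999955991991991·991.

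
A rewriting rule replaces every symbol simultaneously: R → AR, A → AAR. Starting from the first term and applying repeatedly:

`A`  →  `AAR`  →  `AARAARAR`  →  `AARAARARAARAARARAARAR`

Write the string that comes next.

Applying the rule to each of the 21 symbols of AARAARARAARAARARAARAR gives the pieces AAR AAR AR AAR AAR AR AAR AR AAR AAR AR AAR AAR AR AAR AR AAR AAR AR AAR AR, which concatenate to the answer.

AARAARARAARAARARAARARAARAARARAARAARARAARARAARAARARAARAR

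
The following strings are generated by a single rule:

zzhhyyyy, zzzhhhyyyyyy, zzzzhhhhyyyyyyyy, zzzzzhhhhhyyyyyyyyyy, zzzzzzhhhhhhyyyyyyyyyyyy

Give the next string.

Each string has the form z^{n} h^{n} y^{2n}, where the shown terms are n = 2, 3, 4, 5, 6.
For the next term, n = 7, so the run lengths are 7, 7, 14.

zzzzzzzhhhhhhhyyyyyyyyyyyyyy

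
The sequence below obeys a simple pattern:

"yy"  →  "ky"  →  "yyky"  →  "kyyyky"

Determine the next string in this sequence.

yykykyyyky

From term 3 onward, concatenate the second-to-last term with the last: yy·ky = yyky, ky·yyky = kyyyky, …
Continuing: yyky · kyyyky gives term 5.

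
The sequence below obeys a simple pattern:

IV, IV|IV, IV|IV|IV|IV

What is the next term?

Each string is two copies of the previous one joined by '|'.
So the next term is two copies of IV|IV|IV|IV with '|' between the halves.

IV|IV|IV|IV|IV|IV|IV|IV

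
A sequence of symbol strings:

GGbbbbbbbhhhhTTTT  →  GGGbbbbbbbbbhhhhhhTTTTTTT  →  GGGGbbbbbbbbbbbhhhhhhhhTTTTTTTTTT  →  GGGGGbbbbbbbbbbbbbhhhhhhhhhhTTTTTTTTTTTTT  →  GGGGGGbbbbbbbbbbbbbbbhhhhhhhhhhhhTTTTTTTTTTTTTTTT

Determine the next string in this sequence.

Reading off run lengths: G runs 2, 3, 4, 5, 6; b runs 7, 9, 11, 13, 15; h runs 4, 6, 8, 10, 12; T runs 4, 7, 10, 13, 16 — each is linear in n, where the shown terms are n = 2, 3, 4, 5, 6.
For the next term, n = 7, so the run lengths are 7, 17, 14, 19.

GGGGGGGbbbbbbbbbbbbbbbbbhhhhhhhhhhhhhhTTTTTTTTTTTTTTTTTTT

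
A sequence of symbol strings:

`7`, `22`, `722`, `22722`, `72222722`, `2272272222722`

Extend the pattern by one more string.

722227222272272222722

This is a Fibonacci-style word recurrence s(k) = s(k−2)·s(k−1): e.g. 7·22 = 722.
Continuing: 72222722 · 2272272222722 gives term 7.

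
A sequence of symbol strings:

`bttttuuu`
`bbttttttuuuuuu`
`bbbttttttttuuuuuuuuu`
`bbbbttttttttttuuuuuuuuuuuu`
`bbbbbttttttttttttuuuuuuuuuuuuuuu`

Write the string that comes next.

bbbbbbttttttttttttttuuuuuuuuuuuuuuuuuu

Reading off run lengths: b runs 1, 2, 3, 4, 5; t runs 4, 6, 8, 10, 12; u runs 3, 6, 9, 12, 15 — each is linear in n (n = 1, 2, …).
At n = 6 the blocks have lengths 6, 14, 18.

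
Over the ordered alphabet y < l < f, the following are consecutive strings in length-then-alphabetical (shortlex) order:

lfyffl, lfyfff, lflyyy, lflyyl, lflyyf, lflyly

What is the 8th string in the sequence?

Continuing the enumeration 2 steps past lflyly: lflyly → lflyll → (answer).

lflylf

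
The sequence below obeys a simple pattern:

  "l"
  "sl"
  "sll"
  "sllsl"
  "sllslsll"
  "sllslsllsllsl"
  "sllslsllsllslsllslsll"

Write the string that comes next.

This is a Fibonacci-style word recurrence s(k) = s(k−1)·s(k−2): e.g. sl·l = sll.
So term 8 is sllslsllsllslsllslsll·sllslsllsllsl.

sllslsllsllslsllslsllsllslsllsllsl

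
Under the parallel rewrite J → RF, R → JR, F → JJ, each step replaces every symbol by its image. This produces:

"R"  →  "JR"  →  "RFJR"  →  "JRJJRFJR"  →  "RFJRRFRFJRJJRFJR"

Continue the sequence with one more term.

JRJJRFJRJRJJJRJJRFJRRFRFJRJJRFJR

Applying the rule to each of the 16 symbols of RFJRRFRFJRJJRFJR gives the pieces JR JJ RF JR JR JJ JR JJ RF JR RF RF JR JJ RF JR, which concatenate to the answer.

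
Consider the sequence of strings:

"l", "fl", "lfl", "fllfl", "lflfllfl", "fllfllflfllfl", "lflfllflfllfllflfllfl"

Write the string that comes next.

fllfllflfllfllflfllflfllfllflfllfl

This is a Fibonacci-style word recurrence s(k) = s(k−2)·s(k−1): e.g. l·fl = lfl.
So term 8 is fllfllflfllfl·lflfllflfllfllflfllfl.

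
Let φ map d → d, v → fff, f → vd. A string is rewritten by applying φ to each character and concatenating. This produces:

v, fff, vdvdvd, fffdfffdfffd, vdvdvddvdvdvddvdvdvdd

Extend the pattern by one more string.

fffdfffdfffddfffdfffdfffddfffdfffdfffdd

Applying the rule to each of the 21 symbols of vdvdvddvdvdvddvdvdvdd gives the pieces fff d fff d fff d d fff d fff d fff d d fff d fff d fff d d, which concatenate to the answer.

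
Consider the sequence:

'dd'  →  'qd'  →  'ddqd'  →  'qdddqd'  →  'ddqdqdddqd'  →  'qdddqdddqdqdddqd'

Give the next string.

ddqdqdddqdqdddqdddqdqdddqd

From term 3 onward, concatenate the second-to-last term with the last: dd·qd = ddqd, qd·ddqd = qdddqd, …
The next term joins ddqdqdddqd and qdddqdddqdqdddqd.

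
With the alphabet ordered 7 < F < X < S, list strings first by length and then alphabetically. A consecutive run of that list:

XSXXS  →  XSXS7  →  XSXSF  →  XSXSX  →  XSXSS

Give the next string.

XSS77

Find the rightmost character of XSXSS below S, bump it to the next letter, and reset everything to its right to 7.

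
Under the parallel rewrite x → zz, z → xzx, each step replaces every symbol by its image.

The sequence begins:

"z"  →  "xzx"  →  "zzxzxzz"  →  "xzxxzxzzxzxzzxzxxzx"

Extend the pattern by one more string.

zzxzxzzzzxzxzzxzxxzxzzxzxzzxzxxzxzzxzxzzzzxzxzz

Applying the rule to each of the 19 symbols of xzxxzxzzxzxzzxzxxzx gives the pieces zz xzx zz zz xzx zz xzx xzx zz xzx zz xzx xzx zz xzx zz zz xzx zz, which concatenate to the answer.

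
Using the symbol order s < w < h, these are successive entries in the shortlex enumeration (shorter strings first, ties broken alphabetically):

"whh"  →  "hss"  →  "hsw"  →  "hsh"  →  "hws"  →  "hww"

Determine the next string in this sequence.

Treat hww as a base-3 numeral over the given alphabet and add one, carrying through any trailing h's.

hwh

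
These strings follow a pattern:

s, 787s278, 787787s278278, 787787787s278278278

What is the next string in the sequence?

Each term wraps the previous one in 787 on the left and 278 on the right.
Applying this once more to 787787787s278278278:

787787787787s278278278278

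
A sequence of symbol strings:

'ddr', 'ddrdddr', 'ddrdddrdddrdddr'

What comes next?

Every step duplicates the string with 'd' between the halves.
One more doubling of ddrdddrdddrdddr gives the answer.

ddrdddrdddrdddrdddrdddrdddrdddr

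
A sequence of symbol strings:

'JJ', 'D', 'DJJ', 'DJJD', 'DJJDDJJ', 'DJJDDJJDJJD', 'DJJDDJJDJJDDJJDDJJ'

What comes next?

From term 3 onward, concatenate the last term with the second-to-last: D·JJ = DJJ, DJJ·D = DJJD, …
The next term joins DJJDDJJDJJDDJJDDJJ and DJJDDJJDJJD.

DJJDDJJDJJDDJJDDJJDJJDDJJDJJD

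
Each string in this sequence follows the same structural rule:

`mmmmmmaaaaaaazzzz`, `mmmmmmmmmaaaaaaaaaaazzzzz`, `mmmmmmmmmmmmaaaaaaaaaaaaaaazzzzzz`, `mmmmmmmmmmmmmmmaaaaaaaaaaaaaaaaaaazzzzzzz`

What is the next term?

mmmmmmmmmmmmmmmmmmaaaaaaaaaaaaaaaaaaaaaaazzzzzzzz

The n-th term is 3n+3 m's then 4n+3 a's then n+3 z's (n = 1, 2, …).
For the next term, n = 5, so the run lengths are 18, 23, 8.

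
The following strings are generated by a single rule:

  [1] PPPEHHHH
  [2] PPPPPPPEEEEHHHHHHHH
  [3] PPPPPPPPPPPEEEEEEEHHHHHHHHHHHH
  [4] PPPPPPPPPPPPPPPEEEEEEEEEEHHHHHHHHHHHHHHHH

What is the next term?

The n-th term is 4n-1 P's then 3n-2 E's then 4n H's (n = 1, 2, …).
At n = 5 the blocks have lengths 19, 13, 20.

PPPPPPPPPPPPPPPPPPPEEEEEEEEEEEEEHHHHHHHHHHHHHHHHHHHH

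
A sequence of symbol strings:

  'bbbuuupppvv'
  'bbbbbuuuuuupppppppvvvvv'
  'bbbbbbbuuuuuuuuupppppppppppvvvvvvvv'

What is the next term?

Each string has the form b^{2n+1} u^{3n} p^{4n-1} v^{3n-1} (n = 1, 2, …).
Setting n = 4 gives 9, 12, 15, 11 characters in each block.

bbbbbbbbbuuuuuuuuuuuupppppppppppppppvvvvvvvvvvv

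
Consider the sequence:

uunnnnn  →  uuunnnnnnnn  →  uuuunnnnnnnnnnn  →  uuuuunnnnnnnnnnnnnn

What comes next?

uuuuuunnnnnnnnnnnnnnnnn

Each string has the form u^{n+1} n^{3n+2} (n = 1, 2, …).
At n = 5 the blocks have lengths 6, 17.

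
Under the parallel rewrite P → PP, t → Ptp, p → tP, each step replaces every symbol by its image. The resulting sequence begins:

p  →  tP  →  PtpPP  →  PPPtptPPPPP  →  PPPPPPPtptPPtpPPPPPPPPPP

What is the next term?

Rewriting the 24 symbols of PPPPPPPtptPPtpPPPPPPPPPP one by one yields PP PP PP PP PP PP PP Ptp tP Ptp PP PP Ptp tP PP PP PP PP PP PP PP PP PP PP; concatenated:

PPPPPPPPPPPPPPPtptPPtpPPPPPtptPPPPPPPPPPPPPPPPPPPPP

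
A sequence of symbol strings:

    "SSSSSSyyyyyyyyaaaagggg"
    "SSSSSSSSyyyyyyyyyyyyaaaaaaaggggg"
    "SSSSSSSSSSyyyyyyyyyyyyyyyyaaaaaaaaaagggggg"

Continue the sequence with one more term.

Reading off run lengths: S runs 6, 8, 10; y runs 8, 12, 16; a runs 4, 7, 10; g runs 4, 5, 6 — each is linear in n, where the shown terms are n = 2, 3, 4.
For the next term, n = 5, so the run lengths are 12, 20, 13, 7.

SSSSSSSSSSSSyyyyyyyyyyyyyyyyyyyyaaaaaaaaaaaaaggggggg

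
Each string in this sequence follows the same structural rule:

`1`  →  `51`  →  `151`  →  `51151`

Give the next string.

From term 3 onward, concatenate the second-to-last term with the last: 1·51 = 151, 51·151 = 51151, …
The next term joins 151 and 51151.

15151151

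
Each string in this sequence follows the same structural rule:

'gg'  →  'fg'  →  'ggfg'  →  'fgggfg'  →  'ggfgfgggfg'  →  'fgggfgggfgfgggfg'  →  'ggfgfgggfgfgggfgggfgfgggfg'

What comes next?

fgggfgggfgfgggfgggfgfgggfgfgggfgggfgfgggfg

This is a Fibonacci-style word recurrence s(k) = s(k−2)·s(k−1): e.g. gg·fg = ggfg.
The next term joins fgggfgggfgfgggfg and ggfgfgggfgfgggfgggfgfgggfg.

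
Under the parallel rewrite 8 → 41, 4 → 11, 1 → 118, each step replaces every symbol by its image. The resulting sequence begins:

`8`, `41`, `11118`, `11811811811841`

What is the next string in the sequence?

1181184111811841118118411181184111118

φ(11811811811841) expands symbol-by-symbol to 118 118 41 118 118 41 118 118 41 118 118 41 11 118; joining the 14 pieces gives the next term.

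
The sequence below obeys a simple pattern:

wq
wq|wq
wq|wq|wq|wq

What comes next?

s(k+1) = s(k)·|·s(k) — each term doubles the last with '|' between the halves.
Doubling wq|wq|wq|wq with '|' between the halves:

wq|wq|wq|wq|wq|wq|wq|wq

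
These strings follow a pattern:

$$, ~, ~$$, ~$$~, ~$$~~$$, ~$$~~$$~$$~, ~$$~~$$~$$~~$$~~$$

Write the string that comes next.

~$$~~$$~$$~~$$~~$$~$$~~$$~$$~

Each term (from the third on) is the previous term followed by the one before it: term 3 = ~·$$ = ~$$.
The next term joins ~$$~~$$~$$~~$$~~$$ and ~$$~~$$~$$~.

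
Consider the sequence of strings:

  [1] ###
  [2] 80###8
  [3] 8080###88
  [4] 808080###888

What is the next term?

80808080###8888

s(k+1) = 80·s(k)·8, so each term gains 80 as a prefix and 8 as a suffix.
So the next term is 80·808080###888·8.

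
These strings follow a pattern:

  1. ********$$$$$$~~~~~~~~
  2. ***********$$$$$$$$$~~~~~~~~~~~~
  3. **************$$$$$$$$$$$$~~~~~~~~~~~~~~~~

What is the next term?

Term n consists of 3n+2 *'s, followed by 3n $'s, followed by 4n ~'s, where the shown terms are n = 2, 3, 4.
For the next term, n = 5, so the run lengths are 17, 15, 20.

*****************$$$$$$$$$$$$$$$~~~~~~~~~~~~~~~~~~~~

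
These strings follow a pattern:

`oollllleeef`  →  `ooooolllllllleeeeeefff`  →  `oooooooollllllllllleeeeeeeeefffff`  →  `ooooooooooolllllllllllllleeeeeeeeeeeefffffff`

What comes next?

oooooooooooooollllllllllllllllleeeeeeeeeeeeeeefffffffff

Reading off run lengths: o runs 2, 5, 8, 11; l runs 5, 8, 11, 14; e runs 3, 6, 9, 12; f runs 1, 3, 5, 7 — each is linear in n (n = 1, 2, …).
For the next term, n = 5, so the run lengths are 14, 17, 15, 9.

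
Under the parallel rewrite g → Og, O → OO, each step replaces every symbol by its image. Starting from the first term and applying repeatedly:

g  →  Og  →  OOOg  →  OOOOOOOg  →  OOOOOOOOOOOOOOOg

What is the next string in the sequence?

Rewriting the 16 symbols of OOOOOOOOOOOOOOOg one by one yields OO OO OO OO OO OO OO OO OO OO OO OO OO OO OO Og; concatenated:

OOOOOOOOOOOOOOOOOOOOOOOOOOOOOOOg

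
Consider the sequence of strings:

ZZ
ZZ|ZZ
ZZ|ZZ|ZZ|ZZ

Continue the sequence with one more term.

ZZ|ZZ|ZZ|ZZ|ZZ|ZZ|ZZ|ZZ

Each string is two copies of the previous one joined by '|'.
So the next term is two copies of ZZ|ZZ|ZZ|ZZ with '|' between the halves.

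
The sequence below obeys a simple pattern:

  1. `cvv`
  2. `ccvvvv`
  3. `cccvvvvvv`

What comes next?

Reading off run lengths: c runs 1, 2, 3; v runs 2, 4, 6 — each is linear in n (n = 1, 2, …).
At n = 4 the blocks have lengths 4, 8.

ccccvvvvvvvv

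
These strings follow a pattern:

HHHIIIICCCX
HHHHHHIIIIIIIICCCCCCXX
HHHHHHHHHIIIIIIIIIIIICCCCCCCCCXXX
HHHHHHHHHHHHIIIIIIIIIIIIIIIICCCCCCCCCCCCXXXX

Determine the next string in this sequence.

HHHHHHHHHHHHHHHIIIIIIIIIIIIIIIIIIIICCCCCCCCCCCCCCCXXXXX

Reading off run lengths: H runs 3, 6, 9, 12; I runs 4, 8, 12, 16; C runs 3, 6, 9, 12; X runs 1, 2, 3, 4 — each is linear in n (n = 1, 2, …).
For the next term, n = 5, so the run lengths are 15, 20, 15, 5.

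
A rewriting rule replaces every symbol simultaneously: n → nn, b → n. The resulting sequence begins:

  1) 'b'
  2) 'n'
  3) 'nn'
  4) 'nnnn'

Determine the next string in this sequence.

nnnnnnnn

Apply φ to nnnn symbol by symbol: n→nn, n→nn, n→nn, n→nn; joined: nn nn nn nn.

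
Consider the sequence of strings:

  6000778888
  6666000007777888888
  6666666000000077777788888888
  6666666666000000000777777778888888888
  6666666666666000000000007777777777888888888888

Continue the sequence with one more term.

The n-th term is 3n-2 6's then 2n+1 0's then 2n 7's then 2n+2 8's (n = 1, 2, …).
Setting n = 6 gives 16, 13, 12, 14 characters in each block.

6666666666666666000000000000077777777777788888888888888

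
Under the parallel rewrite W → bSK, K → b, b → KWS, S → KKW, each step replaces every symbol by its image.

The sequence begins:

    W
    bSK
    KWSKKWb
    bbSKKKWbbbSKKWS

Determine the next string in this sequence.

Rewriting the 15 symbols of bbSKKKWbbbSKKWS one by one yields KWS KWS KKW b b b bSK KWS KWS KWS KKW b b bSK KKW; concatenated:

KWSKWSKKWbbbbSKKWSKWSKWSKKWbbbSKKKW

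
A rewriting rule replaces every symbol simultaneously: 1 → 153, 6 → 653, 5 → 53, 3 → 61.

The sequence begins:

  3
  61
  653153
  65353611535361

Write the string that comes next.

Rewriting the 14 symbols of 65353611535361 one by one yields 653 53 61 53 61 653 153 153 53 61 53 61 653 153; concatenated:

6535361536165315315353615361653153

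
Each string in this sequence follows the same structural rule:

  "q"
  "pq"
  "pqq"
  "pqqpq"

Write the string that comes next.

pqqpqpqq

From term 3 onward, concatenate the last term with the second-to-last: pq·q = pqq, pqq·pq = pqqpq, …
So term 5 is pqqpq·pqq.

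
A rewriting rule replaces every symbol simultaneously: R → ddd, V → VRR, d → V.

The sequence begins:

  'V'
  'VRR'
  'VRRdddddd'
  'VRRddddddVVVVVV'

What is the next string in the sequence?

Rewriting the 15 symbols of VRRddddddVVVVVV one by one yields VRR ddd ddd V V V V V V VRR VRR VRR VRR VRR VRR; concatenated:

VRRddddddVVVVVVVRRVRRVRRVRRVRRVRR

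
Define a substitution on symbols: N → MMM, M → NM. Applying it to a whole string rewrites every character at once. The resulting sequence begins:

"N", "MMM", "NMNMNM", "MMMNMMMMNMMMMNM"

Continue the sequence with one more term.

NMNMNMMMMNMNMNMNMMMMNMNMNMNMMMMNM

φ(MMMNMMMMNMMMMNM) expands symbol-by-symbol to NM NM NM MMM NM NM NM NM MMM NM NM NM NM MMM NM; joining the 15 pieces gives the next term.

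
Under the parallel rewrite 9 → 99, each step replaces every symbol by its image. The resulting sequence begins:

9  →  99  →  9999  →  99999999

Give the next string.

9999999999999999

Expanding 99999999: 9→99, 9→99, 9→99, 9→99, 9→99, 9→99, 9→99, 9→99. Concatenated: 99 99 99 99 99 99 99 99.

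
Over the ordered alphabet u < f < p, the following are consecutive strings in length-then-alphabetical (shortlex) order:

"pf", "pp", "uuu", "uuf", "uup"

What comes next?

ufu

The successor of uup increments the rightmost position that isn't already p and resets every position after it to u.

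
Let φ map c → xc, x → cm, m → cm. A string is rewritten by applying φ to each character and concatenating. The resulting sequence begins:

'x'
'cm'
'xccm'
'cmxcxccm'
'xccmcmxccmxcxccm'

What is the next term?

Rewriting the 16 symbols of xccmcmxccmxcxccm one by one yields cm xc xc cm xc cm cm xc xc cm cm xc cm xc xc cm; concatenated:

cmxcxccmxccmcmxcxccmcmxccmxcxccm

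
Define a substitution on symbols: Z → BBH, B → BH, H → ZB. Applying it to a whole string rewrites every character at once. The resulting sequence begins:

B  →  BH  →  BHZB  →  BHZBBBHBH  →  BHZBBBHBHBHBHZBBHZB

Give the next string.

BHZBBBHBHBHBHZBBHZBBHZBBHZBBBHBHBHZBBBHBH

Replace each of the 19 characters of BHZBBBHBHBHBHZBBHZB in place — BH ZB BBH BH BH BH ZB BH ZB BH ZB BH ZB BBH BH BH ZB BBH BH — and concatenate.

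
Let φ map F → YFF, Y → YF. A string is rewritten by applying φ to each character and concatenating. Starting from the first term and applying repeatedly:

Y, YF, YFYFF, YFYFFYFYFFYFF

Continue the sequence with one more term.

Replace each of the 13 characters of YFYFFYFYFFYFF in place — YF YFF YF YFF YFF YF YFF YF YFF YFF YF YFF YFF — and concatenate.

YFYFFYFYFFYFFYFYFFYFYFFYFFYFYFFYFF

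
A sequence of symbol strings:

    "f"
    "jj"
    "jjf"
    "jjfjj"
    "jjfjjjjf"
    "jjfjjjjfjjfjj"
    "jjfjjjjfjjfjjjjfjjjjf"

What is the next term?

jjfjjjjfjjfjjjjfjjjjfjjfjjjjfjjfjj

From term 3 onward, concatenate the last term with the second-to-last: jj·f = jjf, jjf·jj = jjfjj, …
The next term joins jjfjjjjfjjfjjjjfjjjjf and jjfjjjjfjjfjj.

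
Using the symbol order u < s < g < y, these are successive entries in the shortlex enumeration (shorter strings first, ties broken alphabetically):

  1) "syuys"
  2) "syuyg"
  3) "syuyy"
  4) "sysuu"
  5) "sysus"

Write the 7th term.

sysuy

Continuing the enumeration 2 steps past sysus: sysus → sysug → (answer).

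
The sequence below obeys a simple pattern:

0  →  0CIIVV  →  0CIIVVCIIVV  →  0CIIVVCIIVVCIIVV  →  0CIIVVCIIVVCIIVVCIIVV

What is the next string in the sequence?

0CIIVVCIIVVCIIVVCIIVVCIIVV

Every step adds CIIVV to the end: s(k+1) = s(k)·CIIVV.
One more step from 0CIIVVCIIVVCIIVVCIIVV gives the answer.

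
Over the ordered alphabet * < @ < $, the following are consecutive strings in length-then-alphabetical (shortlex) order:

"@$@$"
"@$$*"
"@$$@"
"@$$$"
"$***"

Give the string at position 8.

$*@*

Advancing 3 positions from $*** through $*** → $**@ → $**$ reaches term 8.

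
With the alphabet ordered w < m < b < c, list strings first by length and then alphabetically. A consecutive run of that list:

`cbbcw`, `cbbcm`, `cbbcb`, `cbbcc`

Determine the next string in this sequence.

The successor of cbbcc increments the rightmost position that isn't already c and resets every position after it to w.

cbcww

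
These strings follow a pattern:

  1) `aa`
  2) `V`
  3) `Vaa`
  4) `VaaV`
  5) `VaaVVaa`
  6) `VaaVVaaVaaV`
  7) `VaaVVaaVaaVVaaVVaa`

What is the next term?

From term 3 onward, concatenate the last term with the second-to-last: V·aa = Vaa, Vaa·V = VaaV, …
Continuing: VaaVVaaVaaVVaaVVaa · VaaVVaaVaaV gives term 8.

VaaVVaaVaaVVaaVVaaVaaVVaaVaaV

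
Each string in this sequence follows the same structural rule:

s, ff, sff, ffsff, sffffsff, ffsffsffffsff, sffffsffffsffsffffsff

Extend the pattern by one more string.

This is a Fibonacci-style word recurrence s(k) = s(k−2)·s(k−1): e.g. s·ff = sff.
Continuing: ffsffsffffsff · sffffsffffsffsffffsff gives term 8.

ffsffsffffsffsffffsffffsffsffffsff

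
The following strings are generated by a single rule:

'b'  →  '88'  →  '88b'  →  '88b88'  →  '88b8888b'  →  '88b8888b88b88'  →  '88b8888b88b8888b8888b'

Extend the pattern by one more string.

From term 3 onward, concatenate the last term with the second-to-last: 88·b = 88b, 88b·88 = 88b88, …
The next term joins 88b8888b88b8888b8888b and 88b8888b88b88.

88b8888b88b8888b8888b88b8888b88b88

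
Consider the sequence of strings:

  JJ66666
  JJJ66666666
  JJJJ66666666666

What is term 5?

JJJJJJ66666666666666666

Reading off run lengths: J runs 2, 3, 4; 6 runs 5, 8, 11 — each is linear in n, where the shown terms are n = 2, 3, 4.
Setting n = 6 gives 6, 17 characters in each block.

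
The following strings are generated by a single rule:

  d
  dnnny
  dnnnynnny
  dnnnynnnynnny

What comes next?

Every step adds nnny to the end: s(k+1) = s(k)·nnny.
Applying this once more to dnnnynnnynnny:

dnnnynnnynnnynnny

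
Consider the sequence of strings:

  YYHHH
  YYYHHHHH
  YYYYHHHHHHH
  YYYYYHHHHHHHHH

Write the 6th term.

YYYYYYYHHHHHHHHHHHHH

The n-th term is n+1 Y's then 2n+1 H's (n = 1, 2, …).
At n = 6 the blocks have lengths 7, 13.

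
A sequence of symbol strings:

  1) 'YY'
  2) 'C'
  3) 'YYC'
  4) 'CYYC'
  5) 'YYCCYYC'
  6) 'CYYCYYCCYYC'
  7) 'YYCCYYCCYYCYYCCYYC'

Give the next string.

From term 3 onward, concatenate the second-to-last term with the last: YY·C = YYC, C·YYC = CYYC, …
So term 8 is CYYCYYCCYYC·YYCCYYCCYYCYYCCYYC.

CYYCYYCCYYCYYCCYYCCYYCYYCCYYC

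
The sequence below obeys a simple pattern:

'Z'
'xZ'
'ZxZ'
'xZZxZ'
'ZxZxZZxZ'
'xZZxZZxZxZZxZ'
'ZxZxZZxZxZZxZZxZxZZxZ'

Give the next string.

xZZxZZxZxZZxZZxZxZZxZxZZxZZxZxZZxZ

This is a Fibonacci-style word recurrence s(k) = s(k−2)·s(k−1): e.g. Z·xZ = ZxZ.
Continuing: xZZxZZxZxZZxZ · ZxZxZZxZxZZxZZxZxZZxZ gives term 8.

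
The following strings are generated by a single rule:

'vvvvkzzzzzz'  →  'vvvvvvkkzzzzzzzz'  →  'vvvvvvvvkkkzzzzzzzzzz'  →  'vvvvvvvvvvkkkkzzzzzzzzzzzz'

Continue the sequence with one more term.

Term n consists of 2n v's, followed by n-1 k's, followed by 2n+2 z's, where the shown terms are n = 2, 3, 4, 5.
Setting n = 6 gives 12, 5, 14 characters in each block.

vvvvvvvvvvvvkkkkkzzzzzzzzzzzzzz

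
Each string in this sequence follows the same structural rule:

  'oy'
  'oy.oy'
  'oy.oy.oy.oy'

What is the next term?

oy.oy.oy.oy.oy.oy.oy.oy

s(k+1) = s(k)·.·s(k) — each term doubles the last with '.' between the halves.
One more doubling of oy.oy.oy.oy gives the answer.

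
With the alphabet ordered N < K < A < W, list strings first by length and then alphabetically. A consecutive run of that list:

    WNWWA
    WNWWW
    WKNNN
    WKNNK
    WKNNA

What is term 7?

Advancing 2 positions from WKNNA through WKNNA → WKNNW reaches term 7.

WKNKN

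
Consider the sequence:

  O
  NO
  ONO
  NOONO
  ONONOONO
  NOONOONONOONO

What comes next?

This is a Fibonacci-style word recurrence s(k) = s(k−2)·s(k−1): e.g. O·NO = ONO.
So term 7 is ONONOONO·NOONOONONOONO.

ONONOONONOONOONONOONO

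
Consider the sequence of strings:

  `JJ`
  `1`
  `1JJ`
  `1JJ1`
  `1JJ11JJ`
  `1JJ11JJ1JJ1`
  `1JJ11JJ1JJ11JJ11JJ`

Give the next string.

Each term (from the third on) is the previous term followed by the one before it: term 3 = 1·JJ = 1JJ.
So term 8 is 1JJ11JJ1JJ11JJ11JJ·1JJ11JJ1JJ1.

1JJ11JJ1JJ11JJ11JJ1JJ11JJ1JJ1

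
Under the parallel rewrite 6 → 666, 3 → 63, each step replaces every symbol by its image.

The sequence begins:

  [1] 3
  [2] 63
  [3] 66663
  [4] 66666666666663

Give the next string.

66666666666666666666666666666666666666663

φ(66666666666663) expands symbol-by-symbol to 666 666 666 666 666 666 666 666 666 666 666 666 666 63; joining the 14 pieces gives the next term.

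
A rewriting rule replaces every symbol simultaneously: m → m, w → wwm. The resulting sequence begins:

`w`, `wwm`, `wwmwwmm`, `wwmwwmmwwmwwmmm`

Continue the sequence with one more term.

Replace each of the 15 characters of wwmwwmmwwmwwmmm in place — wwm wwm m wwm wwm m m wwm wwm m wwm wwm m m m — and concatenate.

wwmwwmmwwmwwmmmwwmwwmmwwmwwmmmm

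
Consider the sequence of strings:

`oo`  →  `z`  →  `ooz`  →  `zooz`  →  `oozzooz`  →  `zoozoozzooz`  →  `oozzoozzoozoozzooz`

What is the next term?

Each term (from the third on) is the two preceding terms concatenated in order: term 3 = oo·z = ooz.
The next term joins zoozoozzooz and oozzoozzoozoozzooz.

zoozoozzoozoozzoozzoozoozzooz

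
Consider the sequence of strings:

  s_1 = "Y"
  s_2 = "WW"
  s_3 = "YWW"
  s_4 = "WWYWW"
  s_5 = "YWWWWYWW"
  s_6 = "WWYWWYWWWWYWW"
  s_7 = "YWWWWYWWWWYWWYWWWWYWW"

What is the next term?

WWYWWYWWWWYWWYWWWWYWWWWYWWYWWWWYWW

This is a Fibonacci-style word recurrence s(k) = s(k−2)·s(k−1): e.g. Y·WW = YWW.
The next term joins WWYWWYWWWWYWW and YWWWWYWWWWYWWYWWWWYWW.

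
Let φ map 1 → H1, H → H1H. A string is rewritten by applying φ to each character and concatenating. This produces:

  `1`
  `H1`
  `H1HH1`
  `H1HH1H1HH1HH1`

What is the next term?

H1HH1H1HH1HH1H1HH1H1HH1HH1H1HH1HH1

Applying the rule to each of the 13 symbols of H1HH1H1HH1HH1 gives the pieces H1H H1 H1H H1H H1 H1H H1 H1H H1H H1 H1H H1H H1, which concatenate to the answer.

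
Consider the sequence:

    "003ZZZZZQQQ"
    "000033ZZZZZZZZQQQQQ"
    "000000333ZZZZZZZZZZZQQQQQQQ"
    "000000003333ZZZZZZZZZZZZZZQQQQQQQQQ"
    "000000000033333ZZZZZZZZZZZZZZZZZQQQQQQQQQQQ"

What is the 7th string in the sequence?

The n-th term is 2n 0's then n 3's then 3n+2 Z's then 2n+1 Q's (n = 1, 2, …).
Setting n = 7 gives 14, 7, 23, 15 characters in each block.

000000000000003333333ZZZZZZZZZZZZZZZZZZZZZZZQQQQQQQQQQQQQQQ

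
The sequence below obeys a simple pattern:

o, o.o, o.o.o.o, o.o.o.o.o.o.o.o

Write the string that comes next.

o.o.o.o.o.o.o.o.o.o.o.o.o.o.o.o

Each string is two copies of the previous one joined by '.'.
One more doubling of o.o.o.o.o.o.o.o gives the answer.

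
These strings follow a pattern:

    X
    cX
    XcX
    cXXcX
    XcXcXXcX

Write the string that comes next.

From term 3 onward, concatenate the second-to-last term with the last: X·cX = XcX, cX·XcX = cXXcX, …
So term 6 is cXXcX·XcXcXXcX.

cXXcXXcXcXXcX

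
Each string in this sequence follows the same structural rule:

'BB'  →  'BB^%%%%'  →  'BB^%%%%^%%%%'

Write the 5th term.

BB^%%%%^%%%%^%%%%^%%%%

Each term is the previous one with ^%%%% appended.
From BB^%%%%^%%%%, 2 further steps: BB^%%%%^%%%% → BB^%%%%^%%%%^%%%% → (answer).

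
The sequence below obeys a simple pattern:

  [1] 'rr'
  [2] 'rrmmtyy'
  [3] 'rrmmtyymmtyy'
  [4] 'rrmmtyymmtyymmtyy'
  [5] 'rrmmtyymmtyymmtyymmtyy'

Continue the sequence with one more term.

The strings grow by a fixed suffix mmtyy each time.
So the next term is rrmmtyymmtyymmtyymmtyy·mmtyy.

rrmmtyymmtyymmtyymmtyymmtyy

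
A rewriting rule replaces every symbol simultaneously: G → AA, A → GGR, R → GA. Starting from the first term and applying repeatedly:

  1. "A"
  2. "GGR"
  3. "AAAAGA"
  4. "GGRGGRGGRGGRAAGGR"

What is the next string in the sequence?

AAAAGAAAAAGAAAAAGAAAAAGAGGRGGRAAAAGA

Applying the rule to each of the 17 symbols of GGRGGRGGRGGRAAGGR gives the pieces AA AA GA AA AA GA AA AA GA AA AA GA GGR GGR AA AA GA, which concatenate to the answer.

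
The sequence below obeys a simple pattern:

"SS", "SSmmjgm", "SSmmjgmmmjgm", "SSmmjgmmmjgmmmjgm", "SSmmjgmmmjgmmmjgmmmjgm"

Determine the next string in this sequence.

SSmmjgmmmjgmmmjgmmmjgmmmjgm

The strings grow by a fixed suffix mmjgm each time.
So the next term is SSmmjgmmmjgmmmjgmmmjgm·mmjgm.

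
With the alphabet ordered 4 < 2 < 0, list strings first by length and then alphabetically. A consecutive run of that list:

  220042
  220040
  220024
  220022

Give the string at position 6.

Continuing the enumeration 2 steps past 220022: 220022 → 220020 → (answer).

220004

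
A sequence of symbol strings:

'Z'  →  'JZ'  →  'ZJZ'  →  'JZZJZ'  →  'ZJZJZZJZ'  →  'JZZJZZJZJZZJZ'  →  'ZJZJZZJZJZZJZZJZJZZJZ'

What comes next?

JZZJZZJZJZZJZZJZJZZJZJZZJZZJZJZZJZ

This is a Fibonacci-style word recurrence s(k) = s(k−2)·s(k−1): e.g. Z·JZ = ZJZ.
The next term joins JZZJZZJZJZZJZ and ZJZJZZJZJZZJZZJZJZZJZ.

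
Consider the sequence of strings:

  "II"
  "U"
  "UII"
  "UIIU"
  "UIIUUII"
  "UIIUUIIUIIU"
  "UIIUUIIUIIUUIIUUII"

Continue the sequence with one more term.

UIIUUIIUIIUUIIUUIIUIIUUIIUIIU

Each term (from the third on) is the previous term followed by the one before it: term 3 = U·II = UII.
Continuing: UIIUUIIUIIUUIIUUII · UIIUUIIUIIU gives term 8.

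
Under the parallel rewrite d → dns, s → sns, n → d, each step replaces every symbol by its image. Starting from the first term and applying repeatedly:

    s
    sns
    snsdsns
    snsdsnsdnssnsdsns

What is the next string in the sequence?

Rewriting the 17 symbols of snsdsnsdnssnsdsns one by one yields sns d sns dns sns d sns dns d sns sns d sns dns sns d sns; concatenated:

snsdsnsdnssnsdsnsdnsdsnssnsdsnsdnssnsdsns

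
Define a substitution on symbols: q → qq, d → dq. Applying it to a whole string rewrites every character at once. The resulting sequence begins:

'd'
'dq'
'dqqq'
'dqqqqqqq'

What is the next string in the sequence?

dqqqqqqqqqqqqqqq

Expanding dqqqqqqq: d→dq, q→qq, q→qq, q→qq, q→qq, q→qq, q→qq, q→qq. Concatenated: dq qq qq qq qq qq qq qq.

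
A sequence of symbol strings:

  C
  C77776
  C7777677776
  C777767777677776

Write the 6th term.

C7777677776777767777677776

Each term is the previous one with 77776 appended.
From C777767777677776, 2 further steps: C777767777677776 → C77776777767777677776 → (answer).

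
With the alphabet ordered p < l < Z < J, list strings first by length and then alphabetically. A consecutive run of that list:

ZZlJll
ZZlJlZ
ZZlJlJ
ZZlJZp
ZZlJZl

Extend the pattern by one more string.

Find the rightmost character of ZZlJZl below J, bump it to the next letter, and reset everything to its right to p.

ZZlJZZ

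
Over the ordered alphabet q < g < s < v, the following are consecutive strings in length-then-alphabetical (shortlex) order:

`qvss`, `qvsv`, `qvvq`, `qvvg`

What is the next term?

qvvs

Treat qvvg as a base-4 numeral over the given alphabet and add one, carrying through any trailing v's.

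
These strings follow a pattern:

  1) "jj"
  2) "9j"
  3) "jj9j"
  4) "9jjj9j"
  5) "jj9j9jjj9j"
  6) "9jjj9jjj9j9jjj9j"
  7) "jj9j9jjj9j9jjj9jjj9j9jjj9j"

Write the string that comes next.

9jjj9jjj9j9jjj9jjj9j9jjj9j9jjj9jjj9j9jjj9j

Each term (from the third on) is the two preceding terms concatenated in order: term 3 = jj·9j = jj9j.
Continuing: 9jjj9jjj9j9jjj9j · jj9j9jjj9j9jjj9jjj9j9jjj9j gives term 8.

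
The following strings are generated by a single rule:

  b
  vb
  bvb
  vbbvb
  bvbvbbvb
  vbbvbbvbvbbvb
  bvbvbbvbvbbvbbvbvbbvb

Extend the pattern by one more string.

From term 3 onward, concatenate the second-to-last term with the last: b·vb = bvb, vb·bvb = vbbvb, …
Continuing: vbbvbbvbvbbvb · bvbvbbvbvbbvbbvbvbbvb gives term 8.

vbbvbbvbvbbvbbvbvbbvbvbbvbbvbvbbvb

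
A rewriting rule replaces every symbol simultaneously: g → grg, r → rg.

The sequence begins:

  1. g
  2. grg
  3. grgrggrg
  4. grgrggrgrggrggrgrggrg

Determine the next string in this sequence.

Replace each of the 21 characters of grgrggrgrggrggrgrggrg in place — grg rg grg rg grg grg rg grg rg grg grg rg grg grg rg grg rg grg grg rg grg — and concatenate.

grgrggrgrggrggrgrggrgrggrggrgrggrggrgrggrgrggrggrgrggrg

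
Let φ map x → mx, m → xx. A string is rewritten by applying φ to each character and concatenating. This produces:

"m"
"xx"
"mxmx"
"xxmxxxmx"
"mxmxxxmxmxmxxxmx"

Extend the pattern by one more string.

xxmxxxmxmxmxxxmxxxmxxxmxmxmxxxmx

φ(mxmxxxmxmxmxxxmx) expands symbol-by-symbol to xx mx xx mx mx mx xx mx xx mx xx mx mx mx xx mx; joining the 16 pieces gives the next term.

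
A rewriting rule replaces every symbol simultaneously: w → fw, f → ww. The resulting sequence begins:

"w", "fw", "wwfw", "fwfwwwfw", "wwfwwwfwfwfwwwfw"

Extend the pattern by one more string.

fwfwwwfwfwfwwwfwwwfwwwfwfwfwwwfw

φ(wwfwwwfwfwfwwwfw) expands symbol-by-symbol to fw fw ww fw fw fw ww fw ww fw ww fw fw fw ww fw; joining the 16 pieces gives the next term.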